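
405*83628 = 33869340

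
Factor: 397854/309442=9/7 = 3^2*7^ (-1 ) 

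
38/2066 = 19/1033 = 0.02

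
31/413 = 31/413 = 0.08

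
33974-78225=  - 44251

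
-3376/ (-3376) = 1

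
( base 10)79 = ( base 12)67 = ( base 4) 1033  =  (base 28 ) 2N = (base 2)1001111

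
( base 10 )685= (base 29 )NI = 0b1010101101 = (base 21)1bd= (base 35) JK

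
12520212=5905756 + 6614456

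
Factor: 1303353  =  3^2*144817^1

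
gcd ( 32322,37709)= 5387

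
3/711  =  1/237 = 0.00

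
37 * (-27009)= - 999333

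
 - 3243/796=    - 3243/796 = - 4.07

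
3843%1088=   579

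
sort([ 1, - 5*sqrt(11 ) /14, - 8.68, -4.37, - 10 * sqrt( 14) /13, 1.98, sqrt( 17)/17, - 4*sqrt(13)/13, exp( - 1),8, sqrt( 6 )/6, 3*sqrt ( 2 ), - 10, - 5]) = [ - 10, - 8.68, - 5,-4.37, - 10*sqrt(14 )/13 , - 5*sqrt( 11) /14, - 4*sqrt( 13)/13, sqrt( 17 )/17 , exp( - 1), sqrt(6) /6,1, 1.98, 3*sqrt( 2) , 8]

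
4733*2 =9466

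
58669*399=23408931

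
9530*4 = 38120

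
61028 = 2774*22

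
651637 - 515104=136533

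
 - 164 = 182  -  346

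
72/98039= 72/98039 = 0.00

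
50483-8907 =41576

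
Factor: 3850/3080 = 5/4=2^(- 2 ) * 5^1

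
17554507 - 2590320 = 14964187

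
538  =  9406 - 8868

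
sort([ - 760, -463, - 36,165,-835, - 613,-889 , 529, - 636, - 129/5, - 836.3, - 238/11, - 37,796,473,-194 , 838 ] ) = [ - 889,-836.3, - 835, - 760,-636, - 613 , - 463, - 194, - 37 ,-36, - 129/5, - 238/11, 165, 473,529, 796, 838 ] 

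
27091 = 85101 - 58010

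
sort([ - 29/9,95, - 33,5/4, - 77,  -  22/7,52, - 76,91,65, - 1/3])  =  [ - 77, - 76, - 33 , - 29/9, - 22/7,-1/3, 5/4,52, 65 , 91 , 95 ] 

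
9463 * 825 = 7806975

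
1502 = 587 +915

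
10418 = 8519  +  1899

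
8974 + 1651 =10625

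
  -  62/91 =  - 1 + 29/91 = -0.68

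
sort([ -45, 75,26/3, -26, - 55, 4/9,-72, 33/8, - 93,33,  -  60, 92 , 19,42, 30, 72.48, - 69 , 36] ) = [ - 93,  -  72, - 69, - 60, - 55, - 45, - 26,4/9, 33/8,  26/3,  19, 30,  33 , 36, 42, 72.48,75, 92]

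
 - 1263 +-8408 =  -9671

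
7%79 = 7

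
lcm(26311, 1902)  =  157866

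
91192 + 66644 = 157836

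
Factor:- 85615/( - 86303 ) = 5^1*7^( - 1)*12329^( - 1)*17123^1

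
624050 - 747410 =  - 123360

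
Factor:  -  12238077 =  - 3^1 *4079359^1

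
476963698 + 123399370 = 600363068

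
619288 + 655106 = 1274394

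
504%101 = 100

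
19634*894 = 17552796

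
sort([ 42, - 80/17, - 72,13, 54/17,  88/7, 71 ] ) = [ - 72, - 80/17, 54/17, 88/7, 13 , 42, 71]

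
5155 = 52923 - 47768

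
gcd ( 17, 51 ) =17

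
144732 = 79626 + 65106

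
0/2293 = 0 = 0.00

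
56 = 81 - 25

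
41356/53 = 41356/53 = 780.30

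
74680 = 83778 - 9098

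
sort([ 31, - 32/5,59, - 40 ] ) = [  -  40, - 32/5, 31 , 59 ] 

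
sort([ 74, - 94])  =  [  -  94, 74 ] 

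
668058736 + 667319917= 1335378653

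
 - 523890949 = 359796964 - 883687913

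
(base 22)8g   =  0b11000000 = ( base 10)192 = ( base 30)6C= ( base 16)C0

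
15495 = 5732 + 9763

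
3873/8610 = 1291/2870=0.45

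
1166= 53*22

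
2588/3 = 2588/3 = 862.67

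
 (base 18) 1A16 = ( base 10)9096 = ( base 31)9ED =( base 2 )10001110001000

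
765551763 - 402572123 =362979640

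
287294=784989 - 497695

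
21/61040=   3/8720 = 0.00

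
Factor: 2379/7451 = 3^1 * 13^1* 61^1*7451^(-1) 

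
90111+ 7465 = 97576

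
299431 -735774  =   - 436343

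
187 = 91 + 96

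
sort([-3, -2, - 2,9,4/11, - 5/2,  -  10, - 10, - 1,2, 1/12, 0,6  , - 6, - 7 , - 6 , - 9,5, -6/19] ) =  [-10,-10, - 9, - 7, -6, -6, - 3, - 5/2, - 2, - 2, - 1,  -  6/19,0,1/12,4/11,  2, 5,6, 9 ]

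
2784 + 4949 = 7733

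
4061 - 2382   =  1679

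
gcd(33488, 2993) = 1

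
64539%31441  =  1657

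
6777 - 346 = 6431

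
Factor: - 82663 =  - 7^3*241^1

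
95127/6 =31709/2 = 15854.50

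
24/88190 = 12/44095 = 0.00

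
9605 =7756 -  - 1849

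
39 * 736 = 28704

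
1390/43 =1390/43=32.33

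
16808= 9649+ 7159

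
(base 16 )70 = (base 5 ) 422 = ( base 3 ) 11011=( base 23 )4k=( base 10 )112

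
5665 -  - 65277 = 70942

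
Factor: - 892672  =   - 2^8*11^1*317^1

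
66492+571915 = 638407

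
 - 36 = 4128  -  4164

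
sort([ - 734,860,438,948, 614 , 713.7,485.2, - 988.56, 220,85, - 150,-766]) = [ - 988.56, - 766,-734,-150, 85,220, 438,485.2,614,713.7,860, 948] 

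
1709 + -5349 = -3640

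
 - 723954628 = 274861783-998816411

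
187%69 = 49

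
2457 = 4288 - 1831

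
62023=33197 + 28826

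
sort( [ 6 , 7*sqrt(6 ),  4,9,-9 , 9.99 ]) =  [ - 9 , 4,  6, 9, 9.99, 7*sqrt( 6 ) ] 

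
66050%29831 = 6388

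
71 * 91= 6461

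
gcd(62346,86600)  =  2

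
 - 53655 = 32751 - 86406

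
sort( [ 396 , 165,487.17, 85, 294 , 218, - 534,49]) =[ - 534, 49,85,165,  218,294,396, 487.17]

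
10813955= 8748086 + 2065869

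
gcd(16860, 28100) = 5620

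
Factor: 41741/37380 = 2^ ( - 2 )* 3^ ( - 1)*5^( - 1)*67^1 = 67/60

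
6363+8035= 14398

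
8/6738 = 4/3369= 0.00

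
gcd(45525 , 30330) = 15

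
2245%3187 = 2245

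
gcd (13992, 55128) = 24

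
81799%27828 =26143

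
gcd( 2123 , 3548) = 1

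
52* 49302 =2563704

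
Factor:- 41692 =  - 2^2*7^1*1489^1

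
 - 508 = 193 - 701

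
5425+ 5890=11315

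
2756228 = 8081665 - 5325437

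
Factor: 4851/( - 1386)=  - 2^( - 1)*7^1 = - 7/2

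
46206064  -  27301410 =18904654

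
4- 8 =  - 4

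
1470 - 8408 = - 6938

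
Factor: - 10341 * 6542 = -2^1*3^3 * 383^1*3271^1 = - 67650822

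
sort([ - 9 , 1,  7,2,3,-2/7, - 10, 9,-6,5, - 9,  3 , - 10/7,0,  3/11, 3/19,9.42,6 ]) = [ - 10, -9, - 9  , - 6, - 10/7, - 2/7,0,3/19,3/11,  1,2,3,3,5, 6,7,9, 9.42] 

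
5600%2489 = 622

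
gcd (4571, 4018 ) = 7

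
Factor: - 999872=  -2^6*17^1 * 919^1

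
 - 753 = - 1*753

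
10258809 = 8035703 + 2223106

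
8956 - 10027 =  - 1071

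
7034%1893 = 1355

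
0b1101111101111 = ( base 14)286b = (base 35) 5TB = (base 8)15757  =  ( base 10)7151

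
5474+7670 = 13144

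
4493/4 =4493/4 =1123.25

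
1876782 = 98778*19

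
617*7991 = 4930447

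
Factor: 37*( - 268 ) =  -2^2*37^1*67^1 = - 9916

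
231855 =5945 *39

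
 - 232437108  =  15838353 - 248275461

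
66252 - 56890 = 9362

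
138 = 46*3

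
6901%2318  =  2265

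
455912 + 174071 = 629983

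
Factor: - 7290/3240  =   - 2^( - 2)*3^2 = - 9/4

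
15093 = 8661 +6432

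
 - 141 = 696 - 837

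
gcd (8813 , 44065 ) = 8813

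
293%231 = 62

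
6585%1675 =1560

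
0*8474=0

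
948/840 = 79/70 = 1.13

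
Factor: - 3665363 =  - 13^1*43^1*79^1 * 83^1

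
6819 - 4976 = 1843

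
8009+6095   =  14104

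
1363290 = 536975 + 826315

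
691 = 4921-4230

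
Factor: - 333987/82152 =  - 2^ (-3 )*3^( - 1)*7^( - 1 ) * 683^1 = -683/168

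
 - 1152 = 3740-4892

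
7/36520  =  7/36520 = 0.00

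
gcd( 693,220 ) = 11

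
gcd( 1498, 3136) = 14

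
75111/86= 873  +  33/86 = 873.38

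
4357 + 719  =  5076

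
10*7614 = 76140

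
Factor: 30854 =2^1 *15427^1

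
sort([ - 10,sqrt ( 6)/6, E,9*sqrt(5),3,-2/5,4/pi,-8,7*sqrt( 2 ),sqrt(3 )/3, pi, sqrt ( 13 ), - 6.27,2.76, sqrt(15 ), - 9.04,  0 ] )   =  [ - 10,  -  9.04, - 8, - 6.27,-2/5 , 0 , sqrt(6)/6 , sqrt( 3)/3,  4/pi,E,2.76,3,pi,sqrt( 13),  sqrt(15 ), 7 * sqrt( 2 ),9*sqrt ( 5 )] 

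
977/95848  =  977/95848 = 0.01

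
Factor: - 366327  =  - 3^2 * 13^1 * 31^1 * 101^1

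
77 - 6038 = -5961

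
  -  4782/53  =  -91 + 41/53  =  - 90.23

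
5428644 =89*60996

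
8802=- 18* ( - 489 ) 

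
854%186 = 110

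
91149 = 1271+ 89878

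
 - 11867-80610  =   - 92477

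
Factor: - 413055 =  - 3^2*5^1*67^1 *137^1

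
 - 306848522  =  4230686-311079208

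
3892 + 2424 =6316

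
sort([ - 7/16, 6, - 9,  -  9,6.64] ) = [ - 9,-9, - 7/16,6,6.64]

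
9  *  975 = 8775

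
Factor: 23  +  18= 41^1=41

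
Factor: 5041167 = 3^1 * 457^1*3677^1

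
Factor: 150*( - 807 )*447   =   - 54109350= - 2^1*3^3*5^2*149^1*269^1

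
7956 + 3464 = 11420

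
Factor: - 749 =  - 7^1*107^1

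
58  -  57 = 1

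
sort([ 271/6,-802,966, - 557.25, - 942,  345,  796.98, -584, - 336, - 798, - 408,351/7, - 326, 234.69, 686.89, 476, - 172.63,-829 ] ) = [ - 942,-829, - 802, - 798,-584, - 557.25, - 408, - 336, - 326  , - 172.63, 271/6, 351/7,234.69,345 , 476, 686.89,796.98 , 966]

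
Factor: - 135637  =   - 135637^1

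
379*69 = 26151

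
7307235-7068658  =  238577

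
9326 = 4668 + 4658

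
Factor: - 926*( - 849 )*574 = 2^2*3^1*7^1*41^1*283^1*463^1 = 451263876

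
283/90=283/90  =  3.14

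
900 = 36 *25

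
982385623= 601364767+381020856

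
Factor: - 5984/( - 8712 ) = 2^2*3^( - 2 )*11^( - 1)*17^1= 68/99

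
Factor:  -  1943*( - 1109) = 29^1*67^1*1109^1 = 2154787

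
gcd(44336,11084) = 11084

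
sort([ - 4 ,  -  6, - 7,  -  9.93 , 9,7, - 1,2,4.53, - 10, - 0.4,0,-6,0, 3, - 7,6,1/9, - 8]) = [-10 , - 9.93,-8,-7, - 7, - 6, - 6, - 4,-1,  -  0.4,0,0, 1/9,2,3,4.53, 6,7, 9]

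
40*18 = 720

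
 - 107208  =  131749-238957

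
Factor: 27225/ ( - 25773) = - 75/71 = - 3^1  *5^2 * 71^(  -  1) 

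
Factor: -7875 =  - 3^2*5^3*7^1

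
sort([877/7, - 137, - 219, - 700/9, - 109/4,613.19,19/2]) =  [ - 219, - 137,-700/9 ,  -  109/4,19/2,877/7,613.19] 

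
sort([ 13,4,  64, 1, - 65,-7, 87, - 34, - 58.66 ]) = [ - 65, - 58.66,-34, - 7,1, 4,13,64,87]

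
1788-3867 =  - 2079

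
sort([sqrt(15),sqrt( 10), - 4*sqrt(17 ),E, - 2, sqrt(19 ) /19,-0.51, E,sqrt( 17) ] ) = [ - 4*sqrt(17), -2, - 0.51, sqrt( 19 ) /19, E,E, sqrt( 10 ),sqrt (15), sqrt( 17 ) ] 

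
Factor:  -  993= - 3^1 * 331^1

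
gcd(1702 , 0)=1702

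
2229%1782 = 447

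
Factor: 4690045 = 5^1*17^1*23^1*2399^1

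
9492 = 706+8786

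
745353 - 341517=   403836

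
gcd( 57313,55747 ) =1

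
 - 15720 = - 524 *30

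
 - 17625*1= - 17625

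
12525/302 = 12525/302 = 41.47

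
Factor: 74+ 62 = 2^3*17^1 = 136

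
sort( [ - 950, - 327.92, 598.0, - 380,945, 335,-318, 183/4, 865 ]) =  [-950,  -  380, - 327.92, - 318,  183/4, 335, 598.0, 865, 945] 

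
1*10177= 10177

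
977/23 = 977/23 = 42.48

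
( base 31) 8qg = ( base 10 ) 8510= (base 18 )184e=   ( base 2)10000100111110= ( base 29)a3d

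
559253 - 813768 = - 254515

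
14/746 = 7/373=0.02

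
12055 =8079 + 3976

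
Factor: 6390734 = 2^1*7^1*23^1 *89^1*223^1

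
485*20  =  9700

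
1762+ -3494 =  - 1732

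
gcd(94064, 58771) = 1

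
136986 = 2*68493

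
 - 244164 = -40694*6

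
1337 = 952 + 385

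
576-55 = 521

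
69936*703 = 49165008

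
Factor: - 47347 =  -113^1*419^1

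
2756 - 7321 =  - 4565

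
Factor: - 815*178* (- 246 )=2^2*3^1*5^1*41^1 * 89^1*163^1 = 35687220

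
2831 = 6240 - 3409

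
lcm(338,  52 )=676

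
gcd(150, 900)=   150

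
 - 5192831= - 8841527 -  - 3648696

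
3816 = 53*72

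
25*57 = 1425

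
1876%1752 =124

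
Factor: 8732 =2^2*37^1*59^1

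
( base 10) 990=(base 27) 19I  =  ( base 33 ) U0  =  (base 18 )310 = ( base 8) 1736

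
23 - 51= -28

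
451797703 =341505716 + 110291987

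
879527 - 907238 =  - 27711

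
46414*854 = 39637556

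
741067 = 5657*131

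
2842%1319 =204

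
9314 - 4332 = 4982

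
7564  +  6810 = 14374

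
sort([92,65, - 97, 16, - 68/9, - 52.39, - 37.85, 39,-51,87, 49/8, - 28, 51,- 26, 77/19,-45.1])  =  [ - 97, - 52.39, - 51, - 45.1, - 37.85,  -  28, - 26,-68/9, 77/19,49/8,16, 39,  51,65,  87, 92 ] 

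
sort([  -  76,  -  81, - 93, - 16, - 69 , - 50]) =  [ - 93, - 81, - 76,- 69 , - 50, - 16 ] 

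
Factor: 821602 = 2^1*410801^1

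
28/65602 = 14/32801 = 0.00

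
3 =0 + 3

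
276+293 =569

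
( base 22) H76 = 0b10000011000100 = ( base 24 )EDC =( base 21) j09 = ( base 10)8388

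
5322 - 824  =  4498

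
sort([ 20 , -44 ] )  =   [ - 44, 20] 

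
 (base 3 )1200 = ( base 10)45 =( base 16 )2d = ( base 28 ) 1h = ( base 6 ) 113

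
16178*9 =145602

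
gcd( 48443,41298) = 1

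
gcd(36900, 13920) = 60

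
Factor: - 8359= - 13^1* 643^1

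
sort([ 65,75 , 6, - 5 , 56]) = [ - 5 , 6,  56 , 65,  75]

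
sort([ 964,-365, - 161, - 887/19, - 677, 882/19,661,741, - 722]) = [ - 722, - 677, - 365,-161, - 887/19,882/19,661,741, 964 ]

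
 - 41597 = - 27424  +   - 14173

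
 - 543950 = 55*(-9890)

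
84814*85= 7209190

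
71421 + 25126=96547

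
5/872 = 5/872 = 0.01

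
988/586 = 494/293 = 1.69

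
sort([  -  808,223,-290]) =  [  -  808 ,-290 , 223]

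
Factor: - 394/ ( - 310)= 197/155  =  5^( - 1 )*31^(-1 )*197^1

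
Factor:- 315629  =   - 23^1 *13723^1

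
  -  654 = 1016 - 1670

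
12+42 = 54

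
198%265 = 198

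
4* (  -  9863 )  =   - 39452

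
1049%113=32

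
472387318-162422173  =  309965145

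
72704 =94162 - 21458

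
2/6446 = 1/3223= 0.00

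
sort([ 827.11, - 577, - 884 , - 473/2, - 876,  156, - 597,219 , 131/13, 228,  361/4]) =[ - 884, - 876, - 597, - 577, - 473/2, 131/13,  361/4, 156,219, 228, 827.11] 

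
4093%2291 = 1802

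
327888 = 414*792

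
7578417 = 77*98421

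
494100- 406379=87721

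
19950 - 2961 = 16989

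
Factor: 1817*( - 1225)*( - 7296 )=16239619200= 2^7 * 3^1*5^2*7^2*19^1*23^1*79^1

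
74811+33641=108452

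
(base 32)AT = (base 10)349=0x15D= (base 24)ed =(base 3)110221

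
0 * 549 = 0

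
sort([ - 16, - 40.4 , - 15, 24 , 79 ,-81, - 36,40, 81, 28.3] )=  [- 81,  -  40.4,-36, - 16,-15,24,  28.3, 40, 79,81 ]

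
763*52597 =40131511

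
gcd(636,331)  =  1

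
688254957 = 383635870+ 304619087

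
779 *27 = 21033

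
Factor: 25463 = 25463^1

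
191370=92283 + 99087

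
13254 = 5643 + 7611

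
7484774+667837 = 8152611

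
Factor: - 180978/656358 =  - 7^1*31^1*787^( - 1 ) = - 217/787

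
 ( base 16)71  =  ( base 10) 113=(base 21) 58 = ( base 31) 3k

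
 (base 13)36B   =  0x254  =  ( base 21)178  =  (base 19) 1C7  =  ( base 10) 596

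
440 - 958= -518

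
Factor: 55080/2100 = 918/35=2^1 * 3^3*5^(-1)*7^( - 1)*17^1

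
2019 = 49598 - 47579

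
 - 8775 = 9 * ( - 975 )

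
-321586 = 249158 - 570744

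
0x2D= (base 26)1J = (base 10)45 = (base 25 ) 1k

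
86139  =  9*9571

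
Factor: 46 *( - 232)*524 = - 2^6 * 23^1*29^1 * 131^1 = -5592128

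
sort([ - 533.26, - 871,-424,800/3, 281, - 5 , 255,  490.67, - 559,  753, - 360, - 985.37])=[ - 985.37, - 871, - 559, - 533.26, - 424,- 360, - 5,255,800/3 , 281,490.67, 753 ]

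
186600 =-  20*(-9330)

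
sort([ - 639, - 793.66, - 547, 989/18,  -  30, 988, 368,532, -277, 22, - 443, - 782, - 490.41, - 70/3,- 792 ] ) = [  -  793.66, - 792, - 782, - 639,- 547,  -  490.41, - 443,-277, - 30, - 70/3, 22, 989/18, 368, 532, 988] 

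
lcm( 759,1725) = 18975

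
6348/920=69/10 = 6.90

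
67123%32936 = 1251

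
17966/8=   2245 + 3/4 = 2245.75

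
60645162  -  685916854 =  - 625271692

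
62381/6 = 10396 + 5/6  =  10396.83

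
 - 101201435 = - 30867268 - 70334167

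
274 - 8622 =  - 8348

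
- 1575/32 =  - 1575/32= - 49.22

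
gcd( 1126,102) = 2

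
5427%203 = 149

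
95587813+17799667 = 113387480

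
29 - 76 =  - 47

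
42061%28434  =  13627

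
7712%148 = 16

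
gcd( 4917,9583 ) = 1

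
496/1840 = 31/115 = 0.27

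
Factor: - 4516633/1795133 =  - 11^1*109^1*3767^1*1795133^( - 1)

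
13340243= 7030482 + 6309761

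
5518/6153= 5518/6153  =  0.90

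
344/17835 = 344/17835=0.02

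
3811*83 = 316313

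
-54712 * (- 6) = 328272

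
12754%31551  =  12754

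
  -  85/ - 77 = 85/77= 1.10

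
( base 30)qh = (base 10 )797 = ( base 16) 31D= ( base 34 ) nf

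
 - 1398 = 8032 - 9430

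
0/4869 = 0= 0.00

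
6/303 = 2/101  =  0.02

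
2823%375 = 198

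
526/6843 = 526/6843=0.08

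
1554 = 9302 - 7748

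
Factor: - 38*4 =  - 152  =  -2^3*19^1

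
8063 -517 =7546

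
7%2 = 1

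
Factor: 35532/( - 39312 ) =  - 47/52 = -  2^( - 2)*13^( - 1 ) * 47^1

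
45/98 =45/98 = 0.46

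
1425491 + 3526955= 4952446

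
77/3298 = 77/3298 = 0.02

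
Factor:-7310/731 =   -  10 = -2^1*5^1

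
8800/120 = 220/3 =73.33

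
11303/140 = 80 + 103/140 =80.74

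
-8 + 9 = 1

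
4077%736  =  397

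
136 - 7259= - 7123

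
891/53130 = 27/1610 = 0.02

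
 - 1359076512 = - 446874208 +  - 912202304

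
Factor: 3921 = 3^1*1307^1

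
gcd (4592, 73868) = 4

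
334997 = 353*949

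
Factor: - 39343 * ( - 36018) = 1417056174 = 2^1*3^3*23^1*29^1*39343^1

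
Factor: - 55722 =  - 2^1*3^1*37^1*251^1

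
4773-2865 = 1908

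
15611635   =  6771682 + 8839953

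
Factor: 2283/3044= 3/4 = 2^( - 2 )*3^1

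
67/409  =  67/409 = 0.16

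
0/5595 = 0 = 0.00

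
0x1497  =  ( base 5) 132041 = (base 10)5271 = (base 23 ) 9M4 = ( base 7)21240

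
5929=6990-1061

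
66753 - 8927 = 57826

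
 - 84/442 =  - 42/221 = - 0.19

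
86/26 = 43/13  =  3.31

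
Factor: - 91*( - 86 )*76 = 2^3*7^1*13^1*19^1*43^1 = 594776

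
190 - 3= 187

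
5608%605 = 163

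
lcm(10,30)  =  30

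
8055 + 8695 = 16750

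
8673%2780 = 333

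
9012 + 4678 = 13690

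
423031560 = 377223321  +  45808239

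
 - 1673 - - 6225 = 4552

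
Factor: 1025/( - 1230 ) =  - 5/6 = -  2^(-1 )*3^ (-1 )*5^1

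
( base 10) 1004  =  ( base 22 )21E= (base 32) vc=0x3EC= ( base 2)1111101100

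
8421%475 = 346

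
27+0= 27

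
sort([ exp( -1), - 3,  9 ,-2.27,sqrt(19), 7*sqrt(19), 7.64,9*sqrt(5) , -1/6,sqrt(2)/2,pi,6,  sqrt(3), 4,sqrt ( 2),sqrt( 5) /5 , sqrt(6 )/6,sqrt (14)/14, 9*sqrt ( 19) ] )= [  -  3,-2.27,- 1/6,  sqrt(14)/14,exp ( - 1),sqrt(6)/6, sqrt(5) /5,sqrt( 2)/2, sqrt( 2 ),sqrt( 3),pi, 4, sqrt( 19), 6, 7.64,9,9*sqrt( 5),7*sqrt(19),9*sqrt(19)]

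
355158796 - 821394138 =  - 466235342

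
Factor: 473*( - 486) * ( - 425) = 97698150 = 2^1 * 3^5*5^2 * 11^1*17^1 * 43^1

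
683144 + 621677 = 1304821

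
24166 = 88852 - 64686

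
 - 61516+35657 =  - 25859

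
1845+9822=11667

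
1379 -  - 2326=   3705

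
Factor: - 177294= - 2^1*3^1 *13^1*2273^1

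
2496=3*832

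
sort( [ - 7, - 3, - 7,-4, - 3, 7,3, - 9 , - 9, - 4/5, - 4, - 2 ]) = [-9, - 9,-7,  -  7,-4 ,-4, - 3, - 3,-2,-4/5, 3,7] 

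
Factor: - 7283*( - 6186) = 45052638= 2^1*3^1*1031^1*7283^1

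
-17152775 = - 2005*8555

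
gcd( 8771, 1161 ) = 1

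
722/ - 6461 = -1 + 5739/6461 = -  0.11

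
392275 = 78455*5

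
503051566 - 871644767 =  - 368593201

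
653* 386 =252058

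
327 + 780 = 1107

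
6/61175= 6/61175 = 0.00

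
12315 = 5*2463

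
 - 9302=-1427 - 7875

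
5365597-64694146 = -59328549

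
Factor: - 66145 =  - 5^1*13229^1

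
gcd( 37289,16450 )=7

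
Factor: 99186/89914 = 3^1*11^( - 1) *67^(  -  1)*271^1 = 813/737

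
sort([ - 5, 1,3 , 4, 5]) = [ - 5,1, 3,4,5]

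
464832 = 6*77472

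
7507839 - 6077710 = 1430129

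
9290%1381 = 1004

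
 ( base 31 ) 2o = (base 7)152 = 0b1010110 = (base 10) 86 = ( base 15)5b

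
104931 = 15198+89733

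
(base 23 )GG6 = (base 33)83R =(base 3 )110010100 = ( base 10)8838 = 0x2286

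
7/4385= 7/4385= 0.00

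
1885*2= 3770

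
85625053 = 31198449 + 54426604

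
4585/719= 6 + 271/719  =  6.38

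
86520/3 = 28840 = 28840.00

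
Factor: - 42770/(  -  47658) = 3^( - 1 )*5^1*7^1*13^( - 1) = 35/39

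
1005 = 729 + 276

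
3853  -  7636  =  -3783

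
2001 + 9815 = 11816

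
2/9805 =2/9805 = 0.00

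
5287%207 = 112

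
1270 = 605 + 665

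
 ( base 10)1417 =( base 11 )1079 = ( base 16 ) 589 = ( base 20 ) 3ah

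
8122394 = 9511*854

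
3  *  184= 552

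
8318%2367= 1217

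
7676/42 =3838/21 = 182.76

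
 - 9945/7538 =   -  2+5131/7538 = -1.32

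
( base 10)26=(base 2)11010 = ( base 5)101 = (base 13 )20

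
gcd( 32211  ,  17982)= 27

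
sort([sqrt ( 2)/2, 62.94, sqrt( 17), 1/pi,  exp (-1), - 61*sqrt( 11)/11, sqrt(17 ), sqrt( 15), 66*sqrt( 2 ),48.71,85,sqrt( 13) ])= [ - 61*sqrt( 11)/11,1/pi, exp ( - 1), sqrt(2)/2, sqrt( 13 ),  sqrt( 15), sqrt(17), sqrt(17), 48.71, 62.94, 85, 66*sqrt( 2) ] 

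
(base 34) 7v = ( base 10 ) 269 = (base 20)d9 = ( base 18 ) EH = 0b100001101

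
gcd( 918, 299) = 1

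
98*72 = 7056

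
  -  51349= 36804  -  88153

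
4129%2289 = 1840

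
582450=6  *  97075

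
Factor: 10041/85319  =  3^1*13^(-1)*3347^1 *6563^( - 1)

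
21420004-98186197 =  - 76766193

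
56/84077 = 8/12011 =0.00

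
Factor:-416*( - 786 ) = 2^6*3^1*13^1*131^1 = 326976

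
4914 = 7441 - 2527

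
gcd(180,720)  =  180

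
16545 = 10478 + 6067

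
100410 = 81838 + 18572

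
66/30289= 66/30289 = 0.00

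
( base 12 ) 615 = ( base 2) 1101110001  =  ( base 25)1A6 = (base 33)qn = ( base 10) 881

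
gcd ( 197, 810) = 1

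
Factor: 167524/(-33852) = -3^ ( - 1)*13^( - 1 ) * 193^1=- 193/39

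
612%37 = 20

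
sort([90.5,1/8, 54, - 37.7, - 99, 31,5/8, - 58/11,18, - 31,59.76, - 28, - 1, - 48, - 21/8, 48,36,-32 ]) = [ - 99 , - 48, - 37.7, - 32,-31, - 28, - 58/11, - 21/8, - 1, 1/8, 5/8,18 , 31,36,48, 54, 59.76, 90.5 ] 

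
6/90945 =2/30315 = 0.00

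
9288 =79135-69847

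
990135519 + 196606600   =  1186742119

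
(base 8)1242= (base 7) 1652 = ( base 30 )me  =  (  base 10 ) 674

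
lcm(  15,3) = 15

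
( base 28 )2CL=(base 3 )2122022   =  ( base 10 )1925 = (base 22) 3lb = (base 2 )11110000101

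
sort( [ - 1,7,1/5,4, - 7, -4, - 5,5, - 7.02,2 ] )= [ - 7.02, - 7, - 5, - 4, - 1,1/5,2,4,5,7 ] 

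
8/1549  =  8/1549 = 0.01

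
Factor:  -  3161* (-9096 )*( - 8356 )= - 2^5*3^1*29^1*109^1*379^1*2089^1 = -240255522336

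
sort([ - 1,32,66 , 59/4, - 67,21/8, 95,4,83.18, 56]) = [ - 67 , - 1,21/8, 4,59/4,32,56,  66,83.18, 95]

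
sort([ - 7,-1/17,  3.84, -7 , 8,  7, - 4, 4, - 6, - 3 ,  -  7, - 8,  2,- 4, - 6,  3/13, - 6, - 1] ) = [  -  8, - 7 , - 7, - 7,  -  6,  -  6, -6, - 4, - 4, - 3,- 1,-1/17,  3/13, 2,3.84,  4,  7, 8 ]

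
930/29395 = 186/5879  =  0.03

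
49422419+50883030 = 100305449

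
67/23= 2 + 21/23 = 2.91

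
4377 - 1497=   2880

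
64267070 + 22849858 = 87116928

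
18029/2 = 18029/2 = 9014.50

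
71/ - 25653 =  - 71/25653 = - 0.00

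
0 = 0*8887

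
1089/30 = 363/10 = 36.30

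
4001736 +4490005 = 8491741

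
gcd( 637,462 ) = 7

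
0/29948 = 0 = 0.00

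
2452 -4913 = - 2461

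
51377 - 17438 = 33939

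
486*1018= 494748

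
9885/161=61 + 64/161 = 61.40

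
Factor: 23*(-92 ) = - 2116= - 2^2*23^2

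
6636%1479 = 720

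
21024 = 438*48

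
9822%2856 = 1254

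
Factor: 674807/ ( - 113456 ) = -2^( - 4 ) * 1013^( - 1 )  *  96401^1= -96401/16208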